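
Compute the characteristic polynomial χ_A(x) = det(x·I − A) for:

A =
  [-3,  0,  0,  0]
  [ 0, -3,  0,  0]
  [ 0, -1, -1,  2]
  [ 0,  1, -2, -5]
x^4 + 12*x^3 + 54*x^2 + 108*x + 81

Expanding det(x·I − A) (e.g. by cofactor expansion or by noting that A is similar to its Jordan form J, which has the same characteristic polynomial as A) gives
  χ_A(x) = x^4 + 12*x^3 + 54*x^2 + 108*x + 81
which factors as (x + 3)^4. The eigenvalues (with algebraic multiplicities) are λ = -3 with multiplicity 4.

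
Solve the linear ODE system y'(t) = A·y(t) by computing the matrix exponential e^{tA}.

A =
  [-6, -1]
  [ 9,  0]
e^{tA} =
  [-3*t*exp(-3*t) + exp(-3*t), -t*exp(-3*t)]
  [9*t*exp(-3*t), 3*t*exp(-3*t) + exp(-3*t)]

Strategy: write A = P · J · P⁻¹ where J is a Jordan canonical form, so e^{tA} = P · e^{tJ} · P⁻¹, and e^{tJ} can be computed block-by-block.

A has Jordan form
J =
  [-3,  1]
  [ 0, -3]
(up to reordering of blocks).

Per-block formulas:
  For a 2×2 Jordan block J_2(-3): exp(t · J_2(-3)) = e^(-3t)·(I + t·N), where N is the 2×2 nilpotent shift.

After assembling e^{tJ} and conjugating by P, we get:

e^{tA} =
  [-3*t*exp(-3*t) + exp(-3*t), -t*exp(-3*t)]
  [9*t*exp(-3*t), 3*t*exp(-3*t) + exp(-3*t)]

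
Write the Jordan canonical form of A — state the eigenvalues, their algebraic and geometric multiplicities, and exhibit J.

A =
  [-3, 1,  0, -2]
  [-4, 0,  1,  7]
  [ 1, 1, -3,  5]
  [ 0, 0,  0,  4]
J_3(-2) ⊕ J_1(4)

The characteristic polynomial is
  det(x·I − A) = x^4 + 2*x^3 - 12*x^2 - 40*x - 32 = (x - 4)*(x + 2)^3

Eigenvalues and multiplicities (the geometric multiplicity of λ is n − rank(A − λI), which equals the number of Jordan blocks for λ):
  λ = -2: algebraic multiplicity = 3, geometric multiplicity = 1
  λ = 4: algebraic multiplicity = 1, geometric multiplicity = 1

Determining the block sizes for each eigenvalue:
  λ = -2: one block (gm = 1), so the single block has size am = 3 → block sizes [3]
  λ = 4: one block (gm = 1), so the single block has size am = 1 → block sizes [1]

Assembling the blocks gives a Jordan form
J =
  [-2,  1,  0, 0]
  [ 0, -2,  1, 0]
  [ 0,  0, -2, 0]
  [ 0,  0,  0, 4]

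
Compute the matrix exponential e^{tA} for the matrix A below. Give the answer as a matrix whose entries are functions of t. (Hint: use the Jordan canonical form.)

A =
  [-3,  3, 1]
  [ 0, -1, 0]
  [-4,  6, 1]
e^{tA} =
  [-2*t*exp(-t) + exp(-t), 3*t*exp(-t), t*exp(-t)]
  [0, exp(-t), 0]
  [-4*t*exp(-t), 6*t*exp(-t), 2*t*exp(-t) + exp(-t)]

Strategy: write A = P · J · P⁻¹ where J is a Jordan canonical form, so e^{tA} = P · e^{tJ} · P⁻¹, and e^{tJ} can be computed block-by-block.

A has Jordan form
J =
  [-1,  1,  0]
  [ 0, -1,  0]
  [ 0,  0, -1]
(up to reordering of blocks).

Per-block formulas:
  For a 2×2 Jordan block J_2(-1): exp(t · J_2(-1)) = e^(-1t)·(I + t·N), where N is the 2×2 nilpotent shift.
  For a 1×1 block at λ = -1: exp(t · [-1]) = [e^(-1t)].

After assembling e^{tJ} and conjugating by P, we get:

e^{tA} =
  [-2*t*exp(-t) + exp(-t), 3*t*exp(-t), t*exp(-t)]
  [0, exp(-t), 0]
  [-4*t*exp(-t), 6*t*exp(-t), 2*t*exp(-t) + exp(-t)]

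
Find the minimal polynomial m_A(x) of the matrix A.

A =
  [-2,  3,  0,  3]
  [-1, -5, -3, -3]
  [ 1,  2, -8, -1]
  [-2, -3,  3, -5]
x^2 + 10*x + 25

The characteristic polynomial is χ_A(x) = (x + 5)^4, so the eigenvalues are known. The minimal polynomial is
  m_A(x) = Π_λ (x − λ)^{k_λ}
where k_λ is the size of the *largest* Jordan block for λ (equivalently, the smallest k with (A − λI)^k v = 0 for every generalised eigenvector v of λ).

  λ = -5: largest Jordan block has size 2, contributing (x + 5)^2

So m_A(x) = (x + 5)^2 = x^2 + 10*x + 25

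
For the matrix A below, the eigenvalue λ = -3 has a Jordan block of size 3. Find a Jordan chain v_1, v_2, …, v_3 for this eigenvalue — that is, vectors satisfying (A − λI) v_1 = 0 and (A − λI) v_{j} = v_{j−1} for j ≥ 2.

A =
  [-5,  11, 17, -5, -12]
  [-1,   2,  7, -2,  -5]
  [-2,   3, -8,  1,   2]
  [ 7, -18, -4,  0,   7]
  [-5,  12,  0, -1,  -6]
A Jordan chain for λ = -3 of length 3:
v_1 = (-2, -1, 0, 1, -1)ᵀ
v_2 = (7, 3, -1, -4, 2)ᵀ
v_3 = (2, 1, 0, 0, 0)ᵀ

Let N = A − (-3)·I. We want v_3 with N^3 v_3 = 0 but N^2 v_3 ≠ 0; then v_{j-1} := N · v_j for j = 3, …, 2.

Pick v_3 = (2, 1, 0, 0, 0)ᵀ.
Then v_2 = N · v_3 = (7, 3, -1, -4, 2)ᵀ.
Then v_1 = N · v_2 = (-2, -1, 0, 1, -1)ᵀ.

Sanity check: (A − (-3)·I) v_1 = (0, 0, 0, 0, 0)ᵀ = 0. ✓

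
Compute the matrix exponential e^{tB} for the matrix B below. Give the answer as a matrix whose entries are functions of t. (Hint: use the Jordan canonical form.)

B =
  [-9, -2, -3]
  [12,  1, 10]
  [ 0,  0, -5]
e^{tB} =
  [-2*exp(-3*t) + 3*exp(-5*t), -exp(-3*t) + exp(-5*t), t*exp(-5*t) - 2*exp(-3*t) + 2*exp(-5*t)]
  [6*exp(-3*t) - 6*exp(-5*t), 3*exp(-3*t) - 2*exp(-5*t), -2*t*exp(-5*t) + 6*exp(-3*t) - 6*exp(-5*t)]
  [0, 0, exp(-5*t)]

Strategy: write B = P · J · P⁻¹ where J is a Jordan canonical form, so e^{tB} = P · e^{tJ} · P⁻¹, and e^{tJ} can be computed block-by-block.

B has Jordan form
J =
  [-5,  1,  0]
  [ 0, -5,  0]
  [ 0,  0, -3]
(up to reordering of blocks).

Per-block formulas:
  For a 1×1 block at λ = -3: exp(t · [-3]) = [e^(-3t)].
  For a 2×2 Jordan block J_2(-5): exp(t · J_2(-5)) = e^(-5t)·(I + t·N), where N is the 2×2 nilpotent shift.

After assembling e^{tJ} and conjugating by P, we get:

e^{tB} =
  [-2*exp(-3*t) + 3*exp(-5*t), -exp(-3*t) + exp(-5*t), t*exp(-5*t) - 2*exp(-3*t) + 2*exp(-5*t)]
  [6*exp(-3*t) - 6*exp(-5*t), 3*exp(-3*t) - 2*exp(-5*t), -2*t*exp(-5*t) + 6*exp(-3*t) - 6*exp(-5*t)]
  [0, 0, exp(-5*t)]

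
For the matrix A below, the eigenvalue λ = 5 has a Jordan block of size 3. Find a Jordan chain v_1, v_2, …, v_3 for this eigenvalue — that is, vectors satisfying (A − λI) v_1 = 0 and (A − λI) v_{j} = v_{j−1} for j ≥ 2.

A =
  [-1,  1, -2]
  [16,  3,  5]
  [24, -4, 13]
A Jordan chain for λ = 5 of length 3:
v_1 = (4, -8, -16)ᵀ
v_2 = (-6, 16, 24)ᵀ
v_3 = (1, 0, 0)ᵀ

Let N = A − (5)·I. We want v_3 with N^3 v_3 = 0 but N^2 v_3 ≠ 0; then v_{j-1} := N · v_j for j = 3, …, 2.

Pick v_3 = (1, 0, 0)ᵀ.
Then v_2 = N · v_3 = (-6, 16, 24)ᵀ.
Then v_1 = N · v_2 = (4, -8, -16)ᵀ.

Sanity check: (A − (5)·I) v_1 = (0, 0, 0)ᵀ = 0. ✓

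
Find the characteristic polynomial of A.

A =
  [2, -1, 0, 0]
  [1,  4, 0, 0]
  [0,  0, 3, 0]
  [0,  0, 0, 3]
x^4 - 12*x^3 + 54*x^2 - 108*x + 81

Expanding det(x·I − A) (e.g. by cofactor expansion or by noting that A is similar to its Jordan form J, which has the same characteristic polynomial as A) gives
  χ_A(x) = x^4 - 12*x^3 + 54*x^2 - 108*x + 81
which factors as (x - 3)^4. The eigenvalues (with algebraic multiplicities) are λ = 3 with multiplicity 4.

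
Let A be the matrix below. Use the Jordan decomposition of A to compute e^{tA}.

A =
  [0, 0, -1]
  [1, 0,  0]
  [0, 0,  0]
e^{tA} =
  [1, 0, -t]
  [t, 1, -t^2/2]
  [0, 0, 1]

Strategy: write A = P · J · P⁻¹ where J is a Jordan canonical form, so e^{tA} = P · e^{tJ} · P⁻¹, and e^{tJ} can be computed block-by-block.

A has Jordan form
J =
  [0, 1, 0]
  [0, 0, 1]
  [0, 0, 0]
(up to reordering of blocks).

Per-block formulas:
  For a 3×3 Jordan block J_3(0): exp(t · J_3(0)) = e^(0t)·(I + t·N + (t^2/2)·N^2), where N is the 3×3 nilpotent shift.

After assembling e^{tJ} and conjugating by P, we get:

e^{tA} =
  [1, 0, -t]
  [t, 1, -t^2/2]
  [0, 0, 1]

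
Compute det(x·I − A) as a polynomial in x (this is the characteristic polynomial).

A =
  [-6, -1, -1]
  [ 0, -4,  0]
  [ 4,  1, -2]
x^3 + 12*x^2 + 48*x + 64

Expanding det(x·I − A) (e.g. by cofactor expansion or by noting that A is similar to its Jordan form J, which has the same characteristic polynomial as A) gives
  χ_A(x) = x^3 + 12*x^2 + 48*x + 64
which factors as (x + 4)^3. The eigenvalues (with algebraic multiplicities) are λ = -4 with multiplicity 3.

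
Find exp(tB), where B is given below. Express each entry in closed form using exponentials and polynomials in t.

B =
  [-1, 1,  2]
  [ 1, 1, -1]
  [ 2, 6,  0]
e^{tB} =
  [3*t^2 - t + 1, 6*t^2 + t, -3*t^2/2 + 2*t]
  [-t^2 + t, -2*t^2 + t + 1, t^2/2 - t]
  [2*t^2 + 2*t, 4*t^2 + 6*t, 1 - t^2]

Strategy: write B = P · J · P⁻¹ where J is a Jordan canonical form, so e^{tB} = P · e^{tJ} · P⁻¹, and e^{tJ} can be computed block-by-block.

B has Jordan form
J =
  [0, 1, 0]
  [0, 0, 1]
  [0, 0, 0]
(up to reordering of blocks).

Per-block formulas:
  For a 3×3 Jordan block J_3(0): exp(t · J_3(0)) = e^(0t)·(I + t·N + (t^2/2)·N^2), where N is the 3×3 nilpotent shift.

After assembling e^{tJ} and conjugating by P, we get:

e^{tB} =
  [3*t^2 - t + 1, 6*t^2 + t, -3*t^2/2 + 2*t]
  [-t^2 + t, -2*t^2 + t + 1, t^2/2 - t]
  [2*t^2 + 2*t, 4*t^2 + 6*t, 1 - t^2]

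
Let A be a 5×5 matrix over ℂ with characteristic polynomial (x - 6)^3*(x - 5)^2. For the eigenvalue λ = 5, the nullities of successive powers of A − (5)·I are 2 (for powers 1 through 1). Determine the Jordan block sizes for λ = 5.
Block sizes for λ = 5: [1, 1]

From the dimensions of kernels of powers, the number of Jordan blocks of size at least j is d_j − d_{j−1} where d_j = dim ker(N^j) (with d_0 = 0). Computing the differences gives [2].
The number of blocks of size exactly k is (#blocks of size ≥ k) − (#blocks of size ≥ k + 1), so the partition is: 2 block(s) of size 1.
In nonincreasing order the block sizes are [1, 1].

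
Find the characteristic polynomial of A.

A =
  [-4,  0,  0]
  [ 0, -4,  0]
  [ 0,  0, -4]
x^3 + 12*x^2 + 48*x + 64

Expanding det(x·I − A) (e.g. by cofactor expansion or by noting that A is similar to its Jordan form J, which has the same characteristic polynomial as A) gives
  χ_A(x) = x^3 + 12*x^2 + 48*x + 64
which factors as (x + 4)^3. The eigenvalues (with algebraic multiplicities) are λ = -4 with multiplicity 3.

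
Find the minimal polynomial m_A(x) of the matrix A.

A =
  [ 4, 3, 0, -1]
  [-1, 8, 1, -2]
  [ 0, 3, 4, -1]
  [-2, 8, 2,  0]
x^3 - 12*x^2 + 48*x - 64

The characteristic polynomial is χ_A(x) = (x - 4)^4, so the eigenvalues are known. The minimal polynomial is
  m_A(x) = Π_λ (x − λ)^{k_λ}
where k_λ is the size of the *largest* Jordan block for λ (equivalently, the smallest k with (A − λI)^k v = 0 for every generalised eigenvector v of λ).

  λ = 4: largest Jordan block has size 3, contributing (x − 4)^3

So m_A(x) = (x - 4)^3 = x^3 - 12*x^2 + 48*x - 64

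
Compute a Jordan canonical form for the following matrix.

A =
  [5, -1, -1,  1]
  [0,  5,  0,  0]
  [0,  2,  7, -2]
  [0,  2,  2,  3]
J_2(5) ⊕ J_1(5) ⊕ J_1(5)

The characteristic polynomial is
  det(x·I − A) = x^4 - 20*x^3 + 150*x^2 - 500*x + 625 = (x - 5)^4

Eigenvalues and multiplicities (the geometric multiplicity of λ is n − rank(A − λI), which equals the number of Jordan blocks for λ):
  λ = 5: algebraic multiplicity = 4, geometric multiplicity = 3

Determining the block sizes for each eigenvalue:
  λ = 5: 3 blocks summing to 4 forces exactly one block of size 2 and the rest size 1 → block sizes [2, 1, 1]

Assembling the blocks gives a Jordan form
J =
  [5, 1, 0, 0]
  [0, 5, 0, 0]
  [0, 0, 5, 0]
  [0, 0, 0, 5]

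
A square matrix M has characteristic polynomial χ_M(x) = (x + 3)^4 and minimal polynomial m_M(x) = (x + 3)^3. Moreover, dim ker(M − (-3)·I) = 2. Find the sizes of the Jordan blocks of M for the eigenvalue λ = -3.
Block sizes for λ = -3: [3, 1]

Step 1 — from the characteristic polynomial, algebraic multiplicity of λ = -3 is 4. From dim ker(M − (-3)·I) = 2, there are exactly 2 Jordan blocks for λ = -3.
Step 2 — from the minimal polynomial, the factor (x + 3)^3 tells us the largest block for λ = -3 has size 3.
Step 3 — with total size 4, 2 blocks, and largest block 3, the block sizes (in nonincreasing order) are [3, 1].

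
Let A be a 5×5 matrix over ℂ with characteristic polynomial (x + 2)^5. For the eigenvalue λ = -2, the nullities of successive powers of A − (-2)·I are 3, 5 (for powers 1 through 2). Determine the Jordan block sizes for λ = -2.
Block sizes for λ = -2: [2, 2, 1]

From the dimensions of kernels of powers, the number of Jordan blocks of size at least j is d_j − d_{j−1} where d_j = dim ker(N^j) (with d_0 = 0). Computing the differences gives [3, 2].
The number of blocks of size exactly k is (#blocks of size ≥ k) − (#blocks of size ≥ k + 1), so the partition is: 1 block(s) of size 1, 2 block(s) of size 2.
In nonincreasing order the block sizes are [2, 2, 1].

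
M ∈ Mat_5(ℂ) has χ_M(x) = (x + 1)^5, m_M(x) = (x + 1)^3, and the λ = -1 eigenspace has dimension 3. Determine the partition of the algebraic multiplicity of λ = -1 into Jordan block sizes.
Block sizes for λ = -1: [3, 1, 1]

Step 1 — from the characteristic polynomial, algebraic multiplicity of λ = -1 is 5. From dim ker(M − (-1)·I) = 3, there are exactly 3 Jordan blocks for λ = -1.
Step 2 — from the minimal polynomial, the factor (x + 1)^3 tells us the largest block for λ = -1 has size 3.
Step 3 — with total size 5, 3 blocks, and largest block 3, the block sizes (in nonincreasing order) are [3, 1, 1].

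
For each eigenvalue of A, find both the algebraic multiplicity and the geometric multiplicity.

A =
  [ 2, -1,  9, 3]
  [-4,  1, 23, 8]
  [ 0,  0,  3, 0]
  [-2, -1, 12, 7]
λ = 3: alg = 3, geom = 1; λ = 4: alg = 1, geom = 1

Step 1 — factor the characteristic polynomial to read off the algebraic multiplicities:
  χ_A(x) = (x - 4)*(x - 3)^3

Step 2 — compute geometric multiplicities via the rank-nullity identity g(λ) = n − rank(A − λI):
  rank(A − (3)·I) = 3, so dim ker(A − (3)·I) = n − 3 = 1
  rank(A − (4)·I) = 3, so dim ker(A − (4)·I) = n − 3 = 1

Summary:
  λ = 3: algebraic multiplicity = 3, geometric multiplicity = 1
  λ = 4: algebraic multiplicity = 1, geometric multiplicity = 1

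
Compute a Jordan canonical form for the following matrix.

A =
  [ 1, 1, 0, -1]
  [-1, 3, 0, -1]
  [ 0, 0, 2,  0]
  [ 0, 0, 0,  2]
J_2(2) ⊕ J_1(2) ⊕ J_1(2)

The characteristic polynomial is
  det(x·I − A) = x^4 - 8*x^3 + 24*x^2 - 32*x + 16 = (x - 2)^4

Eigenvalues and multiplicities (the geometric multiplicity of λ is n − rank(A − λI), which equals the number of Jordan blocks for λ):
  λ = 2: algebraic multiplicity = 4, geometric multiplicity = 3

Determining the block sizes for each eigenvalue:
  λ = 2: 3 blocks summing to 4 forces exactly one block of size 2 and the rest size 1 → block sizes [2, 1, 1]

Assembling the blocks gives a Jordan form
J =
  [2, 1, 0, 0]
  [0, 2, 0, 0]
  [0, 0, 2, 0]
  [0, 0, 0, 2]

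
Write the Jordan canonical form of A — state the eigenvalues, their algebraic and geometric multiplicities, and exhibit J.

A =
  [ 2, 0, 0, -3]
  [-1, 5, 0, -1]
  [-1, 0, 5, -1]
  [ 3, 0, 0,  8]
J_2(5) ⊕ J_1(5) ⊕ J_1(5)

The characteristic polynomial is
  det(x·I − A) = x^4 - 20*x^3 + 150*x^2 - 500*x + 625 = (x - 5)^4

Eigenvalues and multiplicities (the geometric multiplicity of λ is n − rank(A − λI), which equals the number of Jordan blocks for λ):
  λ = 5: algebraic multiplicity = 4, geometric multiplicity = 3

Determining the block sizes for each eigenvalue:
  λ = 5: 3 blocks summing to 4 forces exactly one block of size 2 and the rest size 1 → block sizes [2, 1, 1]

Assembling the blocks gives a Jordan form
J =
  [5, 1, 0, 0]
  [0, 5, 0, 0]
  [0, 0, 5, 0]
  [0, 0, 0, 5]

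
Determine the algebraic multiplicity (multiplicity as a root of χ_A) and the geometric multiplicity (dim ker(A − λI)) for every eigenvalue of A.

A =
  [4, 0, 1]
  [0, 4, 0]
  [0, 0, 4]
λ = 4: alg = 3, geom = 2

Step 1 — factor the characteristic polynomial to read off the algebraic multiplicities:
  χ_A(x) = (x - 4)^3

Step 2 — compute geometric multiplicities via the rank-nullity identity g(λ) = n − rank(A − λI):
  rank(A − (4)·I) = 1, so dim ker(A − (4)·I) = n − 1 = 2

Summary:
  λ = 4: algebraic multiplicity = 3, geometric multiplicity = 2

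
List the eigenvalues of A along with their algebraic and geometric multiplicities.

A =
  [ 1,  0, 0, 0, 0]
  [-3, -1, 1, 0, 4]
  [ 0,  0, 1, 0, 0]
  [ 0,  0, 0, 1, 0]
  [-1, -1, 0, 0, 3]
λ = 1: alg = 5, geom = 3

Step 1 — factor the characteristic polynomial to read off the algebraic multiplicities:
  χ_A(x) = (x - 1)^5

Step 2 — compute geometric multiplicities via the rank-nullity identity g(λ) = n − rank(A − λI):
  rank(A − (1)·I) = 2, so dim ker(A − (1)·I) = n − 2 = 3

Summary:
  λ = 1: algebraic multiplicity = 5, geometric multiplicity = 3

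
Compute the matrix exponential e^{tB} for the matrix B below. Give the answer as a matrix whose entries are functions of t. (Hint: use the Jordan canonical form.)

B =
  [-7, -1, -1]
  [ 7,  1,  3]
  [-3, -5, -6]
e^{tB} =
  [5*t^2*exp(-4*t)/2 - 3*t*exp(-4*t) + exp(-4*t), 3*t^2*exp(-4*t)/2 - t*exp(-4*t), t^2*exp(-4*t) - t*exp(-4*t)]
  [5*t^2*exp(-4*t)/2 + 7*t*exp(-4*t), 3*t^2*exp(-4*t)/2 + 5*t*exp(-4*t) + exp(-4*t), t^2*exp(-4*t) + 3*t*exp(-4*t)]
  [-10*t^2*exp(-4*t) - 3*t*exp(-4*t), -6*t^2*exp(-4*t) - 5*t*exp(-4*t), -4*t^2*exp(-4*t) - 2*t*exp(-4*t) + exp(-4*t)]

Strategy: write B = P · J · P⁻¹ where J is a Jordan canonical form, so e^{tB} = P · e^{tJ} · P⁻¹, and e^{tJ} can be computed block-by-block.

B has Jordan form
J =
  [-4,  1,  0]
  [ 0, -4,  1]
  [ 0,  0, -4]
(up to reordering of blocks).

Per-block formulas:
  For a 3×3 Jordan block J_3(-4): exp(t · J_3(-4)) = e^(-4t)·(I + t·N + (t^2/2)·N^2), where N is the 3×3 nilpotent shift.

After assembling e^{tJ} and conjugating by P, we get:

e^{tB} =
  [5*t^2*exp(-4*t)/2 - 3*t*exp(-4*t) + exp(-4*t), 3*t^2*exp(-4*t)/2 - t*exp(-4*t), t^2*exp(-4*t) - t*exp(-4*t)]
  [5*t^2*exp(-4*t)/2 + 7*t*exp(-4*t), 3*t^2*exp(-4*t)/2 + 5*t*exp(-4*t) + exp(-4*t), t^2*exp(-4*t) + 3*t*exp(-4*t)]
  [-10*t^2*exp(-4*t) - 3*t*exp(-4*t), -6*t^2*exp(-4*t) - 5*t*exp(-4*t), -4*t^2*exp(-4*t) - 2*t*exp(-4*t) + exp(-4*t)]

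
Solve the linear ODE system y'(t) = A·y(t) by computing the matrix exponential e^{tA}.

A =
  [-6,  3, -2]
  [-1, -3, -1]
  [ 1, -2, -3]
e^{tA} =
  [-t^2*exp(-4*t)/2 - 2*t*exp(-4*t) + exp(-4*t), t^2*exp(-4*t)/2 + 3*t*exp(-4*t), -t^2*exp(-4*t)/2 - 2*t*exp(-4*t)]
  [-t*exp(-4*t), t*exp(-4*t) + exp(-4*t), -t*exp(-4*t)]
  [t^2*exp(-4*t)/2 + t*exp(-4*t), -t^2*exp(-4*t)/2 - 2*t*exp(-4*t), t^2*exp(-4*t)/2 + t*exp(-4*t) + exp(-4*t)]

Strategy: write A = P · J · P⁻¹ where J is a Jordan canonical form, so e^{tA} = P · e^{tJ} · P⁻¹, and e^{tJ} can be computed block-by-block.

A has Jordan form
J =
  [-4,  1,  0]
  [ 0, -4,  1]
  [ 0,  0, -4]
(up to reordering of blocks).

Per-block formulas:
  For a 3×3 Jordan block J_3(-4): exp(t · J_3(-4)) = e^(-4t)·(I + t·N + (t^2/2)·N^2), where N is the 3×3 nilpotent shift.

After assembling e^{tJ} and conjugating by P, we get:

e^{tA} =
  [-t^2*exp(-4*t)/2 - 2*t*exp(-4*t) + exp(-4*t), t^2*exp(-4*t)/2 + 3*t*exp(-4*t), -t^2*exp(-4*t)/2 - 2*t*exp(-4*t)]
  [-t*exp(-4*t), t*exp(-4*t) + exp(-4*t), -t*exp(-4*t)]
  [t^2*exp(-4*t)/2 + t*exp(-4*t), -t^2*exp(-4*t)/2 - 2*t*exp(-4*t), t^2*exp(-4*t)/2 + t*exp(-4*t) + exp(-4*t)]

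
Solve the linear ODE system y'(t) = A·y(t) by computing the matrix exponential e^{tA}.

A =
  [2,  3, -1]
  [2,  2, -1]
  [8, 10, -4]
e^{tA} =
  [t^2 + 2*t + 1, t^2 + 3*t, -t^2/2 - t]
  [2*t, 2*t + 1, -t]
  [2*t^2 + 8*t, 2*t^2 + 10*t, -t^2 - 4*t + 1]

Strategy: write A = P · J · P⁻¹ where J is a Jordan canonical form, so e^{tA} = P · e^{tJ} · P⁻¹, and e^{tJ} can be computed block-by-block.

A has Jordan form
J =
  [0, 1, 0]
  [0, 0, 1]
  [0, 0, 0]
(up to reordering of blocks).

Per-block formulas:
  For a 3×3 Jordan block J_3(0): exp(t · J_3(0)) = e^(0t)·(I + t·N + (t^2/2)·N^2), where N is the 3×3 nilpotent shift.

After assembling e^{tJ} and conjugating by P, we get:

e^{tA} =
  [t^2 + 2*t + 1, t^2 + 3*t, -t^2/2 - t]
  [2*t, 2*t + 1, -t]
  [2*t^2 + 8*t, 2*t^2 + 10*t, -t^2 - 4*t + 1]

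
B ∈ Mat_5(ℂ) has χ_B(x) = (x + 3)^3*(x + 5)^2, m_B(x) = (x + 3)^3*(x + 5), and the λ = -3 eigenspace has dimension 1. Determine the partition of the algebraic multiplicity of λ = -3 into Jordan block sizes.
Block sizes for λ = -3: [3]

Step 1 — from the characteristic polynomial, algebraic multiplicity of λ = -3 is 3. From dim ker(B − (-3)·I) = 1, there are exactly 1 Jordan blocks for λ = -3.
Step 2 — from the minimal polynomial, the factor (x + 3)^3 tells us the largest block for λ = -3 has size 3.
Step 3 — with total size 3, 1 blocks, and largest block 3, the block sizes (in nonincreasing order) are [3].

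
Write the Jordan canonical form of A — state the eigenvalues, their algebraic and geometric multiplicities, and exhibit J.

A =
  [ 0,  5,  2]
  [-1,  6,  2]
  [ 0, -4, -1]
J_2(1) ⊕ J_1(3)

The characteristic polynomial is
  det(x·I − A) = x^3 - 5*x^2 + 7*x - 3 = (x - 3)*(x - 1)^2

Eigenvalues and multiplicities (the geometric multiplicity of λ is n − rank(A − λI), which equals the number of Jordan blocks for λ):
  λ = 1: algebraic multiplicity = 2, geometric multiplicity = 1
  λ = 3: algebraic multiplicity = 1, geometric multiplicity = 1

Determining the block sizes for each eigenvalue:
  λ = 1: one block (gm = 1), so the single block has size am = 2 → block sizes [2]
  λ = 3: one block (gm = 1), so the single block has size am = 1 → block sizes [1]

Assembling the blocks gives a Jordan form
J =
  [1, 1, 0]
  [0, 1, 0]
  [0, 0, 3]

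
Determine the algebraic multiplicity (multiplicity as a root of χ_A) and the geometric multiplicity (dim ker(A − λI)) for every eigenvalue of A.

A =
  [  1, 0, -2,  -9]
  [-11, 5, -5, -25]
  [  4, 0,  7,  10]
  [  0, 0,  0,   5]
λ = 3: alg = 1, geom = 1; λ = 5: alg = 3, geom = 1

Step 1 — factor the characteristic polynomial to read off the algebraic multiplicities:
  χ_A(x) = (x - 5)^3*(x - 3)

Step 2 — compute geometric multiplicities via the rank-nullity identity g(λ) = n − rank(A − λI):
  rank(A − (3)·I) = 3, so dim ker(A − (3)·I) = n − 3 = 1
  rank(A − (5)·I) = 3, so dim ker(A − (5)·I) = n − 3 = 1

Summary:
  λ = 3: algebraic multiplicity = 1, geometric multiplicity = 1
  λ = 5: algebraic multiplicity = 3, geometric multiplicity = 1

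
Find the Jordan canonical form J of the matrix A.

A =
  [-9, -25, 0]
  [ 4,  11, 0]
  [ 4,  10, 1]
J_2(1) ⊕ J_1(1)

The characteristic polynomial is
  det(x·I − A) = x^3 - 3*x^2 + 3*x - 1 = (x - 1)^3

Eigenvalues and multiplicities (the geometric multiplicity of λ is n − rank(A − λI), which equals the number of Jordan blocks for λ):
  λ = 1: algebraic multiplicity = 3, geometric multiplicity = 2

Determining the block sizes for each eigenvalue:
  λ = 1: 2 blocks summing to 3 forces exactly one block of size 2 and the rest size 1 → block sizes [2, 1]

Assembling the blocks gives a Jordan form
J =
  [1, 1, 0]
  [0, 1, 0]
  [0, 0, 1]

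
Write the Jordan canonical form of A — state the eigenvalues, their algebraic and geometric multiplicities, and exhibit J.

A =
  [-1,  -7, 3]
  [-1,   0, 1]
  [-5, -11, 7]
J_3(2)

The characteristic polynomial is
  det(x·I − A) = x^3 - 6*x^2 + 12*x - 8 = (x - 2)^3

Eigenvalues and multiplicities (the geometric multiplicity of λ is n − rank(A − λI), which equals the number of Jordan blocks for λ):
  λ = 2: algebraic multiplicity = 3, geometric multiplicity = 1

Determining the block sizes for each eigenvalue:
  λ = 2: one block (gm = 1), so the single block has size am = 3 → block sizes [3]

Assembling the blocks gives a Jordan form
J =
  [2, 1, 0]
  [0, 2, 1]
  [0, 0, 2]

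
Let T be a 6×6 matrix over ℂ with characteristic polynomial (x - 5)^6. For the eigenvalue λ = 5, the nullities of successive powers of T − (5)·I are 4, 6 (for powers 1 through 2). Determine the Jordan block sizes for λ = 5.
Block sizes for λ = 5: [2, 2, 1, 1]

From the dimensions of kernels of powers, the number of Jordan blocks of size at least j is d_j − d_{j−1} where d_j = dim ker(N^j) (with d_0 = 0). Computing the differences gives [4, 2].
The number of blocks of size exactly k is (#blocks of size ≥ k) − (#blocks of size ≥ k + 1), so the partition is: 2 block(s) of size 1, 2 block(s) of size 2.
In nonincreasing order the block sizes are [2, 2, 1, 1].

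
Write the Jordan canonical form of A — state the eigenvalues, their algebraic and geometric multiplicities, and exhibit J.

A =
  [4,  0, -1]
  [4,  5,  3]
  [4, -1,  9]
J_3(6)

The characteristic polynomial is
  det(x·I − A) = x^3 - 18*x^2 + 108*x - 216 = (x - 6)^3

Eigenvalues and multiplicities (the geometric multiplicity of λ is n − rank(A − λI), which equals the number of Jordan blocks for λ):
  λ = 6: algebraic multiplicity = 3, geometric multiplicity = 1

Determining the block sizes for each eigenvalue:
  λ = 6: one block (gm = 1), so the single block has size am = 3 → block sizes [3]

Assembling the blocks gives a Jordan form
J =
  [6, 1, 0]
  [0, 6, 1]
  [0, 0, 6]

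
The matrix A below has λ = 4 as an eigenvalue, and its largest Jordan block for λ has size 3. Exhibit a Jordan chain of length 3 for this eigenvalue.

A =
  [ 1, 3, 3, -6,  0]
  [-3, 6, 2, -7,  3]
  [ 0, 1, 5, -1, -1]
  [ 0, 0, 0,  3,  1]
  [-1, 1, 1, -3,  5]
A Jordan chain for λ = 4 of length 3:
v_1 = (0, 0, -2, -1, -1)ᵀ
v_2 = (-3, -3, 0, 0, -1)ᵀ
v_3 = (1, 0, 0, 0, 0)ᵀ

Let N = A − (4)·I. We want v_3 with N^3 v_3 = 0 but N^2 v_3 ≠ 0; then v_{j-1} := N · v_j for j = 3, …, 2.

Pick v_3 = (1, 0, 0, 0, 0)ᵀ.
Then v_2 = N · v_3 = (-3, -3, 0, 0, -1)ᵀ.
Then v_1 = N · v_2 = (0, 0, -2, -1, -1)ᵀ.

Sanity check: (A − (4)·I) v_1 = (0, 0, 0, 0, 0)ᵀ = 0. ✓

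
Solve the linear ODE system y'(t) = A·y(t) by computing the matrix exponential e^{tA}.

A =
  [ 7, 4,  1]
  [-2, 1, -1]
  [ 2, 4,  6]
e^{tA} =
  [3*exp(5*t) - 2*exp(4*t), 4*exp(5*t) - 4*exp(4*t), exp(5*t) - exp(4*t)]
  [-2*exp(5*t) + 2*exp(4*t), -3*exp(5*t) + 4*exp(4*t), -exp(5*t) + exp(4*t)]
  [2*exp(5*t) - 2*exp(4*t), 4*exp(5*t) - 4*exp(4*t), 2*exp(5*t) - exp(4*t)]

Strategy: write A = P · J · P⁻¹ where J is a Jordan canonical form, so e^{tA} = P · e^{tJ} · P⁻¹, and e^{tJ} can be computed block-by-block.

A has Jordan form
J =
  [4, 0, 0]
  [0, 5, 0]
  [0, 0, 5]
(up to reordering of blocks).

Per-block formulas:
  For a 1×1 block at λ = 5: exp(t · [5]) = [e^(5t)].
  For a 1×1 block at λ = 4: exp(t · [4]) = [e^(4t)].

After assembling e^{tJ} and conjugating by P, we get:

e^{tA} =
  [3*exp(5*t) - 2*exp(4*t), 4*exp(5*t) - 4*exp(4*t), exp(5*t) - exp(4*t)]
  [-2*exp(5*t) + 2*exp(4*t), -3*exp(5*t) + 4*exp(4*t), -exp(5*t) + exp(4*t)]
  [2*exp(5*t) - 2*exp(4*t), 4*exp(5*t) - 4*exp(4*t), 2*exp(5*t) - exp(4*t)]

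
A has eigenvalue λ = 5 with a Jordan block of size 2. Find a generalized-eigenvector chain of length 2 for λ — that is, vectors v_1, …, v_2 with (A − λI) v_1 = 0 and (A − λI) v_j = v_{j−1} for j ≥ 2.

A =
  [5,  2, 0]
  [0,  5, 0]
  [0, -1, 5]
A Jordan chain for λ = 5 of length 2:
v_1 = (2, 0, -1)ᵀ
v_2 = (0, 1, 0)ᵀ

Let N = A − (5)·I. We want v_2 with N^2 v_2 = 0 but N^1 v_2 ≠ 0; then v_{j-1} := N · v_j for j = 2, …, 2.

Pick v_2 = (0, 1, 0)ᵀ.
Then v_1 = N · v_2 = (2, 0, -1)ᵀ.

Sanity check: (A − (5)·I) v_1 = (0, 0, 0)ᵀ = 0. ✓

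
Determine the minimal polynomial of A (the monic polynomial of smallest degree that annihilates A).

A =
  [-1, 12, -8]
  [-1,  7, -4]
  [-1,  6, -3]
x^2 - 2*x + 1

The characteristic polynomial is χ_A(x) = (x - 1)^3, so the eigenvalues are known. The minimal polynomial is
  m_A(x) = Π_λ (x − λ)^{k_λ}
where k_λ is the size of the *largest* Jordan block for λ (equivalently, the smallest k with (A − λI)^k v = 0 for every generalised eigenvector v of λ).

  λ = 1: largest Jordan block has size 2, contributing (x − 1)^2

So m_A(x) = (x - 1)^2 = x^2 - 2*x + 1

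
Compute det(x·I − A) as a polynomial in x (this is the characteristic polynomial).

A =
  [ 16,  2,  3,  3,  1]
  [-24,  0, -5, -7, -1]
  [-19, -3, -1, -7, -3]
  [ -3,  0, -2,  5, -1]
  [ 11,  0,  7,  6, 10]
x^5 - 30*x^4 + 360*x^3 - 2160*x^2 + 6480*x - 7776

Expanding det(x·I − A) (e.g. by cofactor expansion or by noting that A is similar to its Jordan form J, which has the same characteristic polynomial as A) gives
  χ_A(x) = x^5 - 30*x^4 + 360*x^3 - 2160*x^2 + 6480*x - 7776
which factors as (x - 6)^5. The eigenvalues (with algebraic multiplicities) are λ = 6 with multiplicity 5.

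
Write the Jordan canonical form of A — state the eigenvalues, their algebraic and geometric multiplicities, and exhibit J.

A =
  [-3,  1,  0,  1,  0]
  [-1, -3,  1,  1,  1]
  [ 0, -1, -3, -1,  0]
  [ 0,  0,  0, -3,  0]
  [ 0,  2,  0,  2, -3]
J_3(-3) ⊕ J_1(-3) ⊕ J_1(-3)

The characteristic polynomial is
  det(x·I − A) = x^5 + 15*x^4 + 90*x^3 + 270*x^2 + 405*x + 243 = (x + 3)^5

Eigenvalues and multiplicities (the geometric multiplicity of λ is n − rank(A − λI), which equals the number of Jordan blocks for λ):
  λ = -3: algebraic multiplicity = 5, geometric multiplicity = 3

Determining the block sizes for each eigenvalue:
  λ = -3: with am = 5 and gm = 3, the partition is not yet determined (e.g. several partitions of 5 into 3 parts exist). Let N = A − (-3)·I. Computing rank(N^1) = 2, rank(N^2) = 1, rank(N^3) = 0; the number of blocks of size ≥ j is rank(N^{j−1}) − rank(N^j), giving [3, 1, 1]. So we have 1 block(s) of size 3, 2 block(s) of size 1 → block sizes [3, 1, 1]

Assembling the blocks gives a Jordan form
J =
  [-3,  1,  0,  0,  0]
  [ 0, -3,  1,  0,  0]
  [ 0,  0, -3,  0,  0]
  [ 0,  0,  0, -3,  0]
  [ 0,  0,  0,  0, -3]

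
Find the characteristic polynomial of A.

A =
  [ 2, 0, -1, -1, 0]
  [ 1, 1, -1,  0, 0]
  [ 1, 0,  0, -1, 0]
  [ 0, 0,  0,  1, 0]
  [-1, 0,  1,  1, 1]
x^5 - 5*x^4 + 10*x^3 - 10*x^2 + 5*x - 1

Expanding det(x·I − A) (e.g. by cofactor expansion or by noting that A is similar to its Jordan form J, which has the same characteristic polynomial as A) gives
  χ_A(x) = x^5 - 5*x^4 + 10*x^3 - 10*x^2 + 5*x - 1
which factors as (x - 1)^5. The eigenvalues (with algebraic multiplicities) are λ = 1 with multiplicity 5.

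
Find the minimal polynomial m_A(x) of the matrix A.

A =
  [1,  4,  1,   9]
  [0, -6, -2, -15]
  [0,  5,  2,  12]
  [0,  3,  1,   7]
x^3 - 3*x^2 + 3*x - 1

The characteristic polynomial is χ_A(x) = (x - 1)^4, so the eigenvalues are known. The minimal polynomial is
  m_A(x) = Π_λ (x − λ)^{k_λ}
where k_λ is the size of the *largest* Jordan block for λ (equivalently, the smallest k with (A − λI)^k v = 0 for every generalised eigenvector v of λ).

  λ = 1: largest Jordan block has size 3, contributing (x − 1)^3

So m_A(x) = (x - 1)^3 = x^3 - 3*x^2 + 3*x - 1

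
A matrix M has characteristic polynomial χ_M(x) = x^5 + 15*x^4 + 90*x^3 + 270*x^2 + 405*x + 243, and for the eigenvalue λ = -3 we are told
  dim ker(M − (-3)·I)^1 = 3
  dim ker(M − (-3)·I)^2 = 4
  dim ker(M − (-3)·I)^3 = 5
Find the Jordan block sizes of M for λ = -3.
Block sizes for λ = -3: [3, 1, 1]

From the dimensions of kernels of powers, the number of Jordan blocks of size at least j is d_j − d_{j−1} where d_j = dim ker(N^j) (with d_0 = 0). Computing the differences gives [3, 1, 1].
The number of blocks of size exactly k is (#blocks of size ≥ k) − (#blocks of size ≥ k + 1), so the partition is: 2 block(s) of size 1, 1 block(s) of size 3.
In nonincreasing order the block sizes are [3, 1, 1].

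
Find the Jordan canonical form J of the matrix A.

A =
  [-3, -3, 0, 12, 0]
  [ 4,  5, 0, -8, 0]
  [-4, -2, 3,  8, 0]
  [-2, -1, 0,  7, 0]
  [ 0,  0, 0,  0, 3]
J_2(3) ⊕ J_1(3) ⊕ J_1(3) ⊕ J_1(3)

The characteristic polynomial is
  det(x·I − A) = x^5 - 15*x^4 + 90*x^3 - 270*x^2 + 405*x - 243 = (x - 3)^5

Eigenvalues and multiplicities (the geometric multiplicity of λ is n − rank(A − λI), which equals the number of Jordan blocks for λ):
  λ = 3: algebraic multiplicity = 5, geometric multiplicity = 4

Determining the block sizes for each eigenvalue:
  λ = 3: 4 blocks summing to 5 forces exactly one block of size 2 and the rest size 1 → block sizes [2, 1, 1, 1]

Assembling the blocks gives a Jordan form
J =
  [3, 1, 0, 0, 0]
  [0, 3, 0, 0, 0]
  [0, 0, 3, 0, 0]
  [0, 0, 0, 3, 0]
  [0, 0, 0, 0, 3]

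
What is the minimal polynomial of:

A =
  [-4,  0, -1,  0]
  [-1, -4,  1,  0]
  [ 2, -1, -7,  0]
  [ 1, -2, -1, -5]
x^3 + 15*x^2 + 75*x + 125

The characteristic polynomial is χ_A(x) = (x + 5)^4, so the eigenvalues are known. The minimal polynomial is
  m_A(x) = Π_λ (x − λ)^{k_λ}
where k_λ is the size of the *largest* Jordan block for λ (equivalently, the smallest k with (A − λI)^k v = 0 for every generalised eigenvector v of λ).

  λ = -5: largest Jordan block has size 3, contributing (x + 5)^3

So m_A(x) = (x + 5)^3 = x^3 + 15*x^2 + 75*x + 125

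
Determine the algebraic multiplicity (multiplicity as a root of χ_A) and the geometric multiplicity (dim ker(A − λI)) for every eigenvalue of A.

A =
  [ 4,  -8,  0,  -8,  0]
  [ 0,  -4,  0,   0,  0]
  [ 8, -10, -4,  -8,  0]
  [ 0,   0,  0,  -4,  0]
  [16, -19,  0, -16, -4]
λ = -4: alg = 4, geom = 3; λ = 4: alg = 1, geom = 1

Step 1 — factor the characteristic polynomial to read off the algebraic multiplicities:
  χ_A(x) = (x - 4)*(x + 4)^4

Step 2 — compute geometric multiplicities via the rank-nullity identity g(λ) = n − rank(A − λI):
  rank(A − (-4)·I) = 2, so dim ker(A − (-4)·I) = n − 2 = 3
  rank(A − (4)·I) = 4, so dim ker(A − (4)·I) = n − 4 = 1

Summary:
  λ = -4: algebraic multiplicity = 4, geometric multiplicity = 3
  λ = 4: algebraic multiplicity = 1, geometric multiplicity = 1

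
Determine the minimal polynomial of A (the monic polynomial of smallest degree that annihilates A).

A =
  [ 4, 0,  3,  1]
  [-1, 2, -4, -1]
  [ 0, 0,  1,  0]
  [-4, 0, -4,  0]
x^4 - 7*x^3 + 18*x^2 - 20*x + 8

The characteristic polynomial is χ_A(x) = (x - 2)^3*(x - 1), so the eigenvalues are known. The minimal polynomial is
  m_A(x) = Π_λ (x − λ)^{k_λ}
where k_λ is the size of the *largest* Jordan block for λ (equivalently, the smallest k with (A − λI)^k v = 0 for every generalised eigenvector v of λ).

  λ = 1: largest Jordan block has size 1, contributing (x − 1)
  λ = 2: largest Jordan block has size 3, contributing (x − 2)^3

So m_A(x) = (x - 2)^3*(x - 1) = x^4 - 7*x^3 + 18*x^2 - 20*x + 8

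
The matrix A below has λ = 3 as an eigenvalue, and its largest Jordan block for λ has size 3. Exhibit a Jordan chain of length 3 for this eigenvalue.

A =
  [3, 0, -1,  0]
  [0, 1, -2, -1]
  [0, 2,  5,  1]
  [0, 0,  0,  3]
A Jordan chain for λ = 3 of length 3:
v_1 = (-2, 0, 0, 0)ᵀ
v_2 = (0, -2, 2, 0)ᵀ
v_3 = (0, 1, 0, 0)ᵀ

Let N = A − (3)·I. We want v_3 with N^3 v_3 = 0 but N^2 v_3 ≠ 0; then v_{j-1} := N · v_j for j = 3, …, 2.

Pick v_3 = (0, 1, 0, 0)ᵀ.
Then v_2 = N · v_3 = (0, -2, 2, 0)ᵀ.
Then v_1 = N · v_2 = (-2, 0, 0, 0)ᵀ.

Sanity check: (A − (3)·I) v_1 = (0, 0, 0, 0)ᵀ = 0. ✓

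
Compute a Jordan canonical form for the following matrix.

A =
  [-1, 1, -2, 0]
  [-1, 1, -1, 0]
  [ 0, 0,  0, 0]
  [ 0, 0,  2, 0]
J_3(0) ⊕ J_1(0)

The characteristic polynomial is
  det(x·I − A) = x^4

Eigenvalues and multiplicities (the geometric multiplicity of λ is n − rank(A − λI), which equals the number of Jordan blocks for λ):
  λ = 0: algebraic multiplicity = 4, geometric multiplicity = 2

Determining the block sizes for each eigenvalue:
  λ = 0: with am = 4 and gm = 2, the partition is not yet determined (e.g. several partitions of 4 into 2 parts exist). Let N = A − (0)·I. Computing rank(N^1) = 2, rank(N^2) = 1, rank(N^3) = 0; the number of blocks of size ≥ j is rank(N^{j−1}) − rank(N^j), giving [2, 1, 1]. So we have 1 block(s) of size 3, 1 block(s) of size 1 → block sizes [3, 1]

Assembling the blocks gives a Jordan form
J =
  [0, 1, 0, 0]
  [0, 0, 1, 0]
  [0, 0, 0, 0]
  [0, 0, 0, 0]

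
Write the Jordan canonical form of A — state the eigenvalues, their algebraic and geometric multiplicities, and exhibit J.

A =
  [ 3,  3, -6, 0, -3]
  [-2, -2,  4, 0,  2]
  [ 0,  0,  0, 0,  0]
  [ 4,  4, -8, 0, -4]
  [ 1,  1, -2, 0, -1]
J_2(0) ⊕ J_1(0) ⊕ J_1(0) ⊕ J_1(0)

The characteristic polynomial is
  det(x·I − A) = x^5

Eigenvalues and multiplicities (the geometric multiplicity of λ is n − rank(A − λI), which equals the number of Jordan blocks for λ):
  λ = 0: algebraic multiplicity = 5, geometric multiplicity = 4

Determining the block sizes for each eigenvalue:
  λ = 0: 4 blocks summing to 5 forces exactly one block of size 2 and the rest size 1 → block sizes [2, 1, 1, 1]

Assembling the blocks gives a Jordan form
J =
  [0, 1, 0, 0, 0]
  [0, 0, 0, 0, 0]
  [0, 0, 0, 0, 0]
  [0, 0, 0, 0, 0]
  [0, 0, 0, 0, 0]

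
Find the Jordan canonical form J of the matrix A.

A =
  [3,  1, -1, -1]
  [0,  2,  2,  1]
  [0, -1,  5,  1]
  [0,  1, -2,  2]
J_3(3) ⊕ J_1(3)

The characteristic polynomial is
  det(x·I − A) = x^4 - 12*x^3 + 54*x^2 - 108*x + 81 = (x - 3)^4

Eigenvalues and multiplicities (the geometric multiplicity of λ is n − rank(A − λI), which equals the number of Jordan blocks for λ):
  λ = 3: algebraic multiplicity = 4, geometric multiplicity = 2

Determining the block sizes for each eigenvalue:
  λ = 3: with am = 4 and gm = 2, the partition is not yet determined (e.g. several partitions of 4 into 2 parts exist). Let N = A − (3)·I. Computing rank(N^1) = 2, rank(N^2) = 1, rank(N^3) = 0; the number of blocks of size ≥ j is rank(N^{j−1}) − rank(N^j), giving [2, 1, 1]. So we have 1 block(s) of size 3, 1 block(s) of size 1 → block sizes [3, 1]

Assembling the blocks gives a Jordan form
J =
  [3, 1, 0, 0]
  [0, 3, 1, 0]
  [0, 0, 3, 0]
  [0, 0, 0, 3]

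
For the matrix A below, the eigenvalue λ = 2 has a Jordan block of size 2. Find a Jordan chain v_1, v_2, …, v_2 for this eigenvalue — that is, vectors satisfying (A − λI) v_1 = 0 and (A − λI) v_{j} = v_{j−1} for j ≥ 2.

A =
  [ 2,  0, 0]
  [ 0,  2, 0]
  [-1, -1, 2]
A Jordan chain for λ = 2 of length 2:
v_1 = (0, 0, -1)ᵀ
v_2 = (1, 0, 0)ᵀ

Let N = A − (2)·I. We want v_2 with N^2 v_2 = 0 but N^1 v_2 ≠ 0; then v_{j-1} := N · v_j for j = 2, …, 2.

Pick v_2 = (1, 0, 0)ᵀ.
Then v_1 = N · v_2 = (0, 0, -1)ᵀ.

Sanity check: (A − (2)·I) v_1 = (0, 0, 0)ᵀ = 0. ✓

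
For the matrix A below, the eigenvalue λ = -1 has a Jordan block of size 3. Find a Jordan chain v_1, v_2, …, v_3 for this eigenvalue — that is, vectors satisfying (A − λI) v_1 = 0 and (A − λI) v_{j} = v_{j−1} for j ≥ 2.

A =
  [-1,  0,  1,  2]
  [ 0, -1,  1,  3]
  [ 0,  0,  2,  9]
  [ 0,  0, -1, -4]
A Jordan chain for λ = -1 of length 3:
v_1 = (1, 0, 0, 0)ᵀ
v_2 = (1, 1, 3, -1)ᵀ
v_3 = (0, 0, 1, 0)ᵀ

Let N = A − (-1)·I. We want v_3 with N^3 v_3 = 0 but N^2 v_3 ≠ 0; then v_{j-1} := N · v_j for j = 3, …, 2.

Pick v_3 = (0, 0, 1, 0)ᵀ.
Then v_2 = N · v_3 = (1, 1, 3, -1)ᵀ.
Then v_1 = N · v_2 = (1, 0, 0, 0)ᵀ.

Sanity check: (A − (-1)·I) v_1 = (0, 0, 0, 0)ᵀ = 0. ✓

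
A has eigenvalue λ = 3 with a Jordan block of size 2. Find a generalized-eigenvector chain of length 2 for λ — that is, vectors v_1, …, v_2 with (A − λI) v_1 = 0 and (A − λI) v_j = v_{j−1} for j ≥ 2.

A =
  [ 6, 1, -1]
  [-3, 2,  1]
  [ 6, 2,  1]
A Jordan chain for λ = 3 of length 2:
v_1 = (3, -3, 6)ᵀ
v_2 = (1, 0, 0)ᵀ

Let N = A − (3)·I. We want v_2 with N^2 v_2 = 0 but N^1 v_2 ≠ 0; then v_{j-1} := N · v_j for j = 2, …, 2.

Pick v_2 = (1, 0, 0)ᵀ.
Then v_1 = N · v_2 = (3, -3, 6)ᵀ.

Sanity check: (A − (3)·I) v_1 = (0, 0, 0)ᵀ = 0. ✓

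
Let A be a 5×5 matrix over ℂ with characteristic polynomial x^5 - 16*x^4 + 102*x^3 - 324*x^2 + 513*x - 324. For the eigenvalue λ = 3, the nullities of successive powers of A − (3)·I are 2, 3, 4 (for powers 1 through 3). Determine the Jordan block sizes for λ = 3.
Block sizes for λ = 3: [3, 1]

From the dimensions of kernels of powers, the number of Jordan blocks of size at least j is d_j − d_{j−1} where d_j = dim ker(N^j) (with d_0 = 0). Computing the differences gives [2, 1, 1].
The number of blocks of size exactly k is (#blocks of size ≥ k) − (#blocks of size ≥ k + 1), so the partition is: 1 block(s) of size 1, 1 block(s) of size 3.
In nonincreasing order the block sizes are [3, 1].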